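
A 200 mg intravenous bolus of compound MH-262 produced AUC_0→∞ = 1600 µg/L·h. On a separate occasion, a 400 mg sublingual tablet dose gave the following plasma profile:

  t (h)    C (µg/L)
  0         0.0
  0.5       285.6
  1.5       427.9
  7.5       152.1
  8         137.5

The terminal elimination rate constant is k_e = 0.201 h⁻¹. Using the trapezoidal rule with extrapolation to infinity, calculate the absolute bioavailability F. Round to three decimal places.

Trapezoidal AUC_0→8 (sublingual tablet):
  [0→0.5]: (0.0+285.6)/2 × 0.5 = 71.4
  [0.5→1.5]: (285.6+427.9)/2 × 1 = 356.75
  [1.5→7.5]: (427.9+152.1)/2 × 6 = 1740.0
  [7.5→8]: (152.1+137.5)/2 × 0.5 = 72.4
  Sum = 2240.55 µg/L·h
Tail: C_last/k_e = 137.5/0.201 = 684.080
AUC_0→∞ (sublingual tablet) = 2240.55 + 684.080 = 2924.63 µg/L·h
F = (AUC_ev/D_ev)/(AUC_iv/D_iv) = (2924.63/400)/(1600/200) = 7.311575/8 = 0.9139

F = 0.914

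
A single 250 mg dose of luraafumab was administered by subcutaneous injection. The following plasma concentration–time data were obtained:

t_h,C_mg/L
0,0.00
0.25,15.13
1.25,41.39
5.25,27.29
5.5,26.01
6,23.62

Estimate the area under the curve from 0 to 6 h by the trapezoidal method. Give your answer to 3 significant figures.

Trapezoidal AUC_0→6:
  [0→0.25]: (0.00+15.13)/2 × 0.25 = 1.89125
  [0.25→1.25]: (15.13+41.39)/2 × 1 = 28.26
  [1.25→5.25]: (41.39+27.29)/2 × 4 = 137.36
  [5.25→5.5]: (27.29+26.01)/2 × 0.25 = 6.6625
  [5.5→6]: (26.01+23.62)/2 × 0.5 = 12.4075
  Sum = 186.58125 mg/L·h

AUC = 187 mg/L·h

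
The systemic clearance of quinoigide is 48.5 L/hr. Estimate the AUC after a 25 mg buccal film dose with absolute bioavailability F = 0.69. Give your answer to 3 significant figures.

AUC = 0.356 mg/L·hr

AUC_0→∞ = F × Dose / CL
        = 0.69 × 25 / 48.5 = 0.35567 mg/L·hr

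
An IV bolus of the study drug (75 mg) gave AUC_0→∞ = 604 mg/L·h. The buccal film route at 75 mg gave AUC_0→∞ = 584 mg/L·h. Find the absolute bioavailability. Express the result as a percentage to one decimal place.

F = (AUC_ev / D_ev) / (AUC_iv / D_iv)
  = (584/75) / (604/75)
  = 7.78667 / 8.05333 = 0.9669
  = 96.69%

F = 96.7%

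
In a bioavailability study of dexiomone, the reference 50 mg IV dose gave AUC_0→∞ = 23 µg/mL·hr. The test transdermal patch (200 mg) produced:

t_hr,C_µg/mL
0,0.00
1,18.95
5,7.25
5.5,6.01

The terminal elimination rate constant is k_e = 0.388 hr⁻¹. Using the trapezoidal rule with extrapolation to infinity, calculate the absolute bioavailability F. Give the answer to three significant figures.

Trapezoidal AUC_0→5.5 (transdermal patch):
  [0→1]: (0.00+18.95)/2 × 1 = 9.475
  [1→5]: (18.95+7.25)/2 × 4 = 52.4
  [5→5.5]: (7.25+6.01)/2 × 0.5 = 3.315
  Sum = 65.19 µg/mL·hr
Tail: C_last/k_e = 6.01/0.388 = 15.490
AUC_0→∞ (transdermal patch) = 65.19 + 15.490 = 80.68 µg/mL·hr
F = (AUC_ev/D_ev)/(AUC_iv/D_iv) = (80.68/200)/(23/50) = 0.4034/0.46 = 0.8770

F = 0.877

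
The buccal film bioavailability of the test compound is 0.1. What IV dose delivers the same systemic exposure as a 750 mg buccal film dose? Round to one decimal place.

D_iv = 75.0 mg

Systemic exposure from an extravascular dose = F × D_ev, so the equivalent IV dose is F × D_ev.
D_iv = F × D_ev = 0.1 × 750 = 75 mg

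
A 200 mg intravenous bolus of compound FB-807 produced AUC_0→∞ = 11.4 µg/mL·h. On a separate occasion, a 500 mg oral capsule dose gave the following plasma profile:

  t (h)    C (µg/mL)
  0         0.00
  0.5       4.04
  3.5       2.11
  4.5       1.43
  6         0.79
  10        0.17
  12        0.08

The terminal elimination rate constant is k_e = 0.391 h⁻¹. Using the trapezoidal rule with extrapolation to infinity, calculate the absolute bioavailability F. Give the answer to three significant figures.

F = 0.563

Trapezoidal AUC_0→12 (oral capsule):
  [0→0.5]: (0.00+4.04)/2 × 0.5 = 1.01
  [0.5→3.5]: (4.04+2.11)/2 × 3 = 9.225
  [3.5→4.5]: (2.11+1.43)/2 × 1 = 1.77
  [4.5→6]: (1.43+0.79)/2 × 1.5 = 1.665
  [6→10]: (0.79+0.17)/2 × 4 = 1.92
  [10→12]: (0.17+0.08)/2 × 2 = 0.25
  Sum = 15.84 µg/mL·h
Tail: C_last/k_e = 0.08/0.391 = 0.205
AUC_0→∞ (oral capsule) = 15.84 + 0.205 = 16.045 µg/mL·h
F = (AUC_ev/D_ev)/(AUC_iv/D_iv) = (16.045/500)/(11.4/200) = 0.03209/0.057 = 0.5630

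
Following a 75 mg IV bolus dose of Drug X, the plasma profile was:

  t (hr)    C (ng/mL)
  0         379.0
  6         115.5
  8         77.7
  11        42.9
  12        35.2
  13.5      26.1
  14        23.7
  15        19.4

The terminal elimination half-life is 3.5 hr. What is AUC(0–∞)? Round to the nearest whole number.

AUC = 2075 ng/mL·hr

Trapezoidal AUC_0→15:
  [0→6]: (379.0+115.5)/2 × 6 = 1483.5
  [6→8]: (115.5+77.7)/2 × 2 = 193.2
  [8→11]: (77.7+42.9)/2 × 3 = 180.9
  [11→12]: (42.9+35.2)/2 × 1 = 39.05
  [12→13.5]: (35.2+26.1)/2 × 1.5 = 45.975
  [13.5→14]: (26.1+23.7)/2 × 0.5 = 12.45
  [14→15]: (23.7+19.4)/2 × 1 = 21.55
  Sum = 1976.625 ng/mL·hr
k_e = ln2 / t½ = 0.693147 / 3.5 = 0.1980 hr^-1
Extrapolated tail: C_last / k_e = 19.4 / 0.198 = 97.980
AUC_0→∞ = 1976.625 + 97.980 = 2074.605 ng/mL·hr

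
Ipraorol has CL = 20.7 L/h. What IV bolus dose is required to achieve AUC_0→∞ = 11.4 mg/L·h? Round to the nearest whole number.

Dose = 236 mg

Dose_iv = CL × AUC_0→∞
     = 20.7 × 11.4 = 235.98 mg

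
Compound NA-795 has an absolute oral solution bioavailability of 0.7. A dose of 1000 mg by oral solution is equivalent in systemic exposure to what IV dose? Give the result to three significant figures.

Systemic exposure from an extravascular dose = F × D_ev, so the equivalent IV dose is F × D_ev.
D_iv = F × D_ev = 0.7 × 1000 = 700 mg

D_iv = 700 mg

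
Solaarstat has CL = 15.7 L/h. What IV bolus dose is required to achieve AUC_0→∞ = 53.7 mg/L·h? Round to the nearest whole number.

Dose = 843 mg

Dose_iv = CL × AUC_0→∞
     = 15.7 × 53.7 = 843.09 mg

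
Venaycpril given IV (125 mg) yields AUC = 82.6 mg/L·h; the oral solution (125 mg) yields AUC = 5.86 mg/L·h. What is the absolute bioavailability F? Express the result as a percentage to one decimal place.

F = (AUC_ev / D_ev) / (AUC_iv / D_iv)
  = (5.86/125) / (82.6/125)
  = 0.04688 / 0.6608 = 0.0709
  = 7.09%

F = 7.1%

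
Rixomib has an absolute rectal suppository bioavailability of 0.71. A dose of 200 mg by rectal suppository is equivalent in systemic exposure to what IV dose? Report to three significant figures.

D_iv = 142 mg

Systemic exposure from an extravascular dose = F × D_ev, so the equivalent IV dose is F × D_ev.
D_iv = F × D_ev = 0.71 × 200 = 142 mg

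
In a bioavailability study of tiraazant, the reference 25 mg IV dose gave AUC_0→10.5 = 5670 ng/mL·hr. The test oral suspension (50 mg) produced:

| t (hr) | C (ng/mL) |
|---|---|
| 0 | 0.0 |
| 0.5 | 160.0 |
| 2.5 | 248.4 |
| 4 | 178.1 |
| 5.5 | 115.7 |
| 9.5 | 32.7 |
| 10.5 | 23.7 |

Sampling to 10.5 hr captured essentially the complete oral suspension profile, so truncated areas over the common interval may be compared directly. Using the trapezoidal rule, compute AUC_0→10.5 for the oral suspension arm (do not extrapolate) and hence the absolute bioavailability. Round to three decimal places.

F = 0.116

Trapezoidal AUC_0→10.5 (oral suspension):
  [0→0.5]: (0.0+160.0)/2 × 0.5 = 40.0
  [0.5→2.5]: (160.0+248.4)/2 × 2 = 408.4
  [2.5→4]: (248.4+178.1)/2 × 1.5 = 319.875
  [4→5.5]: (178.1+115.7)/2 × 1.5 = 220.35
  [5.5→9.5]: (115.7+32.7)/2 × 4 = 296.8
  [9.5→10.5]: (32.7+23.7)/2 × 1 = 28.2
  Sum = 1313.625 ng/mL·hr
F = (AUC_ev/D_ev)/(AUC_iv/D_iv) = (1313.625/50)/(5670/25) = 26.2725/226.8 = 0.1158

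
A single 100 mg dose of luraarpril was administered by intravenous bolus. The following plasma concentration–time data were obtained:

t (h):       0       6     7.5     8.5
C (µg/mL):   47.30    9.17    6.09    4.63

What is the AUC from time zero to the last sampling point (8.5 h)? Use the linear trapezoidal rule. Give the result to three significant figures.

Trapezoidal AUC_0→8.5:
  [0→6]: (47.30+9.17)/2 × 6 = 169.41
  [6→7.5]: (9.17+6.09)/2 × 1.5 = 11.445
  [7.5→8.5]: (6.09+4.63)/2 × 1 = 5.36
  Sum = 186.215 µg/mL·h

AUC = 186 µg/mL·h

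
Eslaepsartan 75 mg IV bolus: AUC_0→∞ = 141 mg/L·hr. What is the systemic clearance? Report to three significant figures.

CL = 0.532 L/hr

CL = Dose_iv / AUC_0→∞
   = 75 / 141 = 0.531915 L/hr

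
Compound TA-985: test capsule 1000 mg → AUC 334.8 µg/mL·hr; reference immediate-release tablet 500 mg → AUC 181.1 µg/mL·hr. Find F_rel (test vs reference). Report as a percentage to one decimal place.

F_rel = (AUC_test/D_test) / (AUC_ref/D_ref)
      = (334.8/1000) / (181.1/500)
      = 0.3348 / 0.3622 = 0.9244 = 92.44%

F_rel = 92.4%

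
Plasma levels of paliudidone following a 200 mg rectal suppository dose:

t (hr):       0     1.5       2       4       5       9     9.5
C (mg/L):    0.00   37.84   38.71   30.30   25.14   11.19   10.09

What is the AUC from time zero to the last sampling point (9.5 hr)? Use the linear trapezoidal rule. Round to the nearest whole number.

AUC = 222 mg/L·hr

Trapezoidal AUC_0→9.5:
  [0→1.5]: (0.00+37.84)/2 × 1.5 = 28.38
  [1.5→2]: (37.84+38.71)/2 × 0.5 = 19.1375
  [2→4]: (38.71+30.30)/2 × 2 = 69.01
  [4→5]: (30.30+25.14)/2 × 1 = 27.72
  [5→9]: (25.14+11.19)/2 × 4 = 72.66
  [9→9.5]: (11.19+10.09)/2 × 0.5 = 5.32
  Sum = 222.2275 mg/L·hr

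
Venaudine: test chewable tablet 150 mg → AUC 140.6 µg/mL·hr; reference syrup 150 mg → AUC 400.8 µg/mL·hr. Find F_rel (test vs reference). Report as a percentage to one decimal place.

F_rel = (AUC_test/D_test) / (AUC_ref/D_ref)
      = (140.6/150) / (400.8/150)
      = 0.937333 / 2.672 = 0.3508 = 35.08%

F_rel = 35.1%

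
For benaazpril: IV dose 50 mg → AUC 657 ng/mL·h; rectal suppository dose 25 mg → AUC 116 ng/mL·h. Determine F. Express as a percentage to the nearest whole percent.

F = (AUC_ev / D_ev) / (AUC_iv / D_iv)
  = (116/25) / (657/50)
  = 4.64 / 13.14 = 0.3531
  = 35.31%

F = 35%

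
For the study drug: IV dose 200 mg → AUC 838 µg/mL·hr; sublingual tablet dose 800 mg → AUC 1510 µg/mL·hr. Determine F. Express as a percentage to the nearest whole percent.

F = (AUC_ev / D_ev) / (AUC_iv / D_iv)
  = (1510/800) / (838/200)
  = 1.8875 / 4.19 = 0.4505
  = 45.05%

F = 45%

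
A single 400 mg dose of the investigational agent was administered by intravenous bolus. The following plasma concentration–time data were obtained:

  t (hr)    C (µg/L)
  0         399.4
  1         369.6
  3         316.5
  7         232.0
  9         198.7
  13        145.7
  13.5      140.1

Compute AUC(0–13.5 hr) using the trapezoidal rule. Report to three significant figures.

Trapezoidal AUC_0→13.5:
  [0→1]: (399.4+369.6)/2 × 1 = 384.5
  [1→3]: (369.6+316.5)/2 × 2 = 686.1
  [3→7]: (316.5+232.0)/2 × 4 = 1097.0
  [7→9]: (232.0+198.7)/2 × 2 = 430.7
  [9→13]: (198.7+145.7)/2 × 4 = 688.8
  [13→13.5]: (145.7+140.1)/2 × 0.5 = 71.45
  Sum = 3358.55 µg/L·hr

AUC = 3360 µg/L·hr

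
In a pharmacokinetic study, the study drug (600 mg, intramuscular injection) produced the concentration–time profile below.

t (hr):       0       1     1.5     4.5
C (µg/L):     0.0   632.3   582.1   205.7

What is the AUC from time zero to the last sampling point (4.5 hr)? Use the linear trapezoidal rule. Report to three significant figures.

AUC = 1800 µg/L·hr

Trapezoidal AUC_0→4.5:
  [0→1]: (0.0+632.3)/2 × 1 = 316.15
  [1→1.5]: (632.3+582.1)/2 × 0.5 = 303.6
  [1.5→4.5]: (582.1+205.7)/2 × 3 = 1181.7
  Sum = 1801.45 µg/L·hr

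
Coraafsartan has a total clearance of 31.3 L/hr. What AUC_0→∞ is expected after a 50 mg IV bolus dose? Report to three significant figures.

AUC_0→∞ = Dose_iv / CL
        = 50 / 31.3 = 1.59744 mg/L·hr

AUC = 1.60 mg/L·hr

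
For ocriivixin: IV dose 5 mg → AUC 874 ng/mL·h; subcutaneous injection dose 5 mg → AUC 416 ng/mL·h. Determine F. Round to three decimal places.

F = (AUC_ev / D_ev) / (AUC_iv / D_iv)
  = (416/5) / (874/5)
  = 83.2 / 174.8 = 0.4760

F = 0.476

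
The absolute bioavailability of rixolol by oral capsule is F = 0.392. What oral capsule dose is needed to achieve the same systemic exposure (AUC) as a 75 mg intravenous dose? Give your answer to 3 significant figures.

D_oral = 191 mg

For equal systemic exposure: F × D_ev = D_iv
D_ev = D_iv / F = 75 / 0.392 = 191.327 mg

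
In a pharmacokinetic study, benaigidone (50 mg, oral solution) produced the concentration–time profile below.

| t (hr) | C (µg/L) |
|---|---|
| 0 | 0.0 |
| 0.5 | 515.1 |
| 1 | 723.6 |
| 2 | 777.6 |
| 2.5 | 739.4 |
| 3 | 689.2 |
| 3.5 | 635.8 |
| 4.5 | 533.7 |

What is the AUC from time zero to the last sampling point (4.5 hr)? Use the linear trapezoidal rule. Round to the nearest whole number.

Trapezoidal AUC_0→4.5:
  [0→0.5]: (0.0+515.1)/2 × 0.5 = 128.775
  [0.5→1]: (515.1+723.6)/2 × 0.5 = 309.675
  [1→2]: (723.6+777.6)/2 × 1 = 750.6
  [2→2.5]: (777.6+739.4)/2 × 0.5 = 379.25
  [2.5→3]: (739.4+689.2)/2 × 0.5 = 357.15
  [3→3.5]: (689.2+635.8)/2 × 0.5 = 331.25
  [3.5→4.5]: (635.8+533.7)/2 × 1 = 584.75
  Sum = 2841.45 µg/L·hr

AUC = 2841 µg/L·hr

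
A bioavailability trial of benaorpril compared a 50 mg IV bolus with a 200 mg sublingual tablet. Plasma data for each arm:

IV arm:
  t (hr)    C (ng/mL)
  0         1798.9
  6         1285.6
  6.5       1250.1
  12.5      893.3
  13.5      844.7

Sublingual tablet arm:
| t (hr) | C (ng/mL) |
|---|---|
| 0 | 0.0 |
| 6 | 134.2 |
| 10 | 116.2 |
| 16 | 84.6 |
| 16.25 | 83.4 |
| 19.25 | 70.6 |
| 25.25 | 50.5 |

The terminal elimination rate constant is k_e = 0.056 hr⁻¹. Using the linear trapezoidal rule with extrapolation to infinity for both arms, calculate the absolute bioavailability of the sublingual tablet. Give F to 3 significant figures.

Trapezoidal AUC_0→13.5 (IV):
  [0→6]: (1798.9+1285.6)/2 × 6 = 9253.5
  [6→6.5]: (1285.6+1250.1)/2 × 0.5 = 633.925
  [6.5→12.5]: (1250.1+893.3)/2 × 6 = 6430.2
  [12.5→13.5]: (893.3+844.7)/2 × 1 = 869.0
  Sum = 17186.625 ng/mL·hr
IV tail: 844.7/0.056 = 15083.929; AUC_iv,0→∞ = 17186.625 + 15083.929 = 32270.554 ng/mL·hr
Trapezoidal AUC_0→25.25 (sublingual tablet):
  [0→6]: (0.0+134.2)/2 × 6 = 402.6
  [6→10]: (134.2+116.2)/2 × 4 = 500.8
  [10→16]: (116.2+84.6)/2 × 6 = 602.4
  [16→16.25]: (84.6+83.4)/2 × 0.25 = 21.0
  [16.25→19.25]: (83.4+70.6)/2 × 3 = 231.0
  [19.25→25.25]: (70.6+50.5)/2 × 6 = 363.3
  Sum = 2121.1 ng/mL·hr
sublingual tablet tail: 50.5/0.056 = 901.786; AUC_ev,0→∞ = 2121.1 + 901.786 = 3022.886 ng/mL·hr
F = (AUC_ev/D_ev)/(AUC_iv/D_iv) = (3022.886/200)/(32270.554/50) = 15.11443/645.41108 = 0.0234

F = 0.0234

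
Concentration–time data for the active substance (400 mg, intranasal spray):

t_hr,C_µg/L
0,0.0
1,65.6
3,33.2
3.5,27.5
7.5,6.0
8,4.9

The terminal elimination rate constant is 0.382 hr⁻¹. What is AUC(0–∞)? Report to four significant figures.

AUC = 229.3 µg/L·hr

Trapezoidal AUC_0→8:
  [0→1]: (0.0+65.6)/2 × 1 = 32.8
  [1→3]: (65.6+33.2)/2 × 2 = 98.8
  [3→3.5]: (33.2+27.5)/2 × 0.5 = 15.175
  [3.5→7.5]: (27.5+6.0)/2 × 4 = 67.0
  [7.5→8]: (6.0+4.9)/2 × 0.5 = 2.725
  Sum = 216.5 µg/L·hr
Extrapolated tail: C_last / k_e = 4.9 / 0.382 = 12.827
AUC_0→∞ = 216.5 + 12.827 = 229.327 µg/L·hr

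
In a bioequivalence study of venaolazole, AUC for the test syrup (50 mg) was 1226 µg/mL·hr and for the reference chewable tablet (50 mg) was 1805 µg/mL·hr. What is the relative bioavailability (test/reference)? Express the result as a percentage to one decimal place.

F_rel = 67.9%

F_rel = (AUC_test/D_test) / (AUC_ref/D_ref)
      = (1226/50) / (1805/50)
      = 24.52 / 36.1 = 0.6792 = 67.92%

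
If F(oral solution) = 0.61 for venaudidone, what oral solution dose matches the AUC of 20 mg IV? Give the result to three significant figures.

For equal systemic exposure: F × D_ev = D_iv
D_ev = D_iv / F = 20 / 0.61 = 32.7869 mg

D_oral = 32.8 mg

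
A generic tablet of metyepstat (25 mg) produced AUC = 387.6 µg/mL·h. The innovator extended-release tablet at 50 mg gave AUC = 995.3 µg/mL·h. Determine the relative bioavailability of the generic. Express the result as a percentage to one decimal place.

F_rel = (AUC_test/D_test) / (AUC_ref/D_ref)
      = (387.6/25) / (995.3/50)
      = 15.504 / 19.906 = 0.7789 = 77.89%

F_rel = 77.9%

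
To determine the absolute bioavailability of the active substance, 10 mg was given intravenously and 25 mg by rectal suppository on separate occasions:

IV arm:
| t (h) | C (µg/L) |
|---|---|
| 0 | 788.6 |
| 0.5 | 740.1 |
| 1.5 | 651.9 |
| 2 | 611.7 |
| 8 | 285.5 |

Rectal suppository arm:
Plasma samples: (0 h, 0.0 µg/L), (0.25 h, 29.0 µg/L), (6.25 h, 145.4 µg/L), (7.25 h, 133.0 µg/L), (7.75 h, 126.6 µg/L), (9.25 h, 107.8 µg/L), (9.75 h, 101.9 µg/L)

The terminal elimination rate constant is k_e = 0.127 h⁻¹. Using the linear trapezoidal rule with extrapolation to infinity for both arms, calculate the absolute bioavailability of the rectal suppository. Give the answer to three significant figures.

F = 0.111

Trapezoidal AUC_0→8 (IV):
  [0→0.5]: (788.6+740.1)/2 × 0.5 = 382.175
  [0.5→1.5]: (740.1+651.9)/2 × 1 = 696.0
  [1.5→2]: (651.9+611.7)/2 × 0.5 = 315.9
  [2→8]: (611.7+285.5)/2 × 6 = 2691.6
  Sum = 4085.675 µg/L·h
IV tail: 285.5/0.127 = 2248.031; AUC_iv,0→∞ = 4085.675 + 2248.031 = 6333.706 µg/L·h
Trapezoidal AUC_0→9.75 (rectal suppository):
  [0→0.25]: (0.0+29.0)/2 × 0.25 = 3.625
  [0.25→6.25]: (29.0+145.4)/2 × 6 = 523.2
  [6.25→7.25]: (145.4+133.0)/2 × 1 = 139.2
  [7.25→7.75]: (133.0+126.6)/2 × 0.5 = 64.9
  [7.75→9.25]: (126.6+107.8)/2 × 1.5 = 175.8
  [9.25→9.75]: (107.8+101.9)/2 × 0.5 = 52.425
  Sum = 959.15 µg/L·h
rectal suppository tail: 101.9/0.127 = 802.362; AUC_ev,0→∞ = 959.15 + 802.362 = 1761.512 µg/L·h
F = (AUC_ev/D_ev)/(AUC_iv/D_iv) = (1761.512/25)/(6333.706/10) = 70.46048/633.3706 = 0.1112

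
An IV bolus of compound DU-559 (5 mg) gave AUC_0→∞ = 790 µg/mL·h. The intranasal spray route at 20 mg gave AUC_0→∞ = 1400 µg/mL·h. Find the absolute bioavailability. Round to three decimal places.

F = 0.443

F = (AUC_ev / D_ev) / (AUC_iv / D_iv)
  = (1400/20) / (790/5)
  = 70 / 158 = 0.4430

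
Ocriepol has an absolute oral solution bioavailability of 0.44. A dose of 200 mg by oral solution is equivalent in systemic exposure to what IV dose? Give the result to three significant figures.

D_iv = 88.0 mg

Systemic exposure from an extravascular dose = F × D_ev, so the equivalent IV dose is F × D_ev.
D_iv = F × D_ev = 0.44 × 200 = 88 mg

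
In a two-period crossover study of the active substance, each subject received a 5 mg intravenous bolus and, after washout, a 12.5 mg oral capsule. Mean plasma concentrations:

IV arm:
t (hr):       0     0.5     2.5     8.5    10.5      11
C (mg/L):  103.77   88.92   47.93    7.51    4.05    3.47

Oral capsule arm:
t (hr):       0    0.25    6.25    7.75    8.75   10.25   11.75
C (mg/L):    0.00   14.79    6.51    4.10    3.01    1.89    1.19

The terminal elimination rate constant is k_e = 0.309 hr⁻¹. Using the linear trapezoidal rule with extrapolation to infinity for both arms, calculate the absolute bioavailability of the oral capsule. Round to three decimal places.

Trapezoidal AUC_0→11 (IV):
  [0→0.5]: (103.77+88.92)/2 × 0.5 = 48.1725
  [0.5→2.5]: (88.92+47.93)/2 × 2 = 136.85
  [2.5→8.5]: (47.93+7.51)/2 × 6 = 166.32
  [8.5→10.5]: (7.51+4.05)/2 × 2 = 11.56
  [10.5→11]: (4.05+3.47)/2 × 0.5 = 1.88
  Sum = 364.7825 mg/L·hr
IV tail: 3.47/0.309 = 11.230; AUC_iv,0→∞ = 364.7825 + 11.230 = 376.0125 mg/L·hr
Trapezoidal AUC_0→11.75 (oral capsule):
  [0→0.25]: (0.00+14.79)/2 × 0.25 = 1.84875
  [0.25→6.25]: (14.79+6.51)/2 × 6 = 63.9
  [6.25→7.75]: (6.51+4.10)/2 × 1.5 = 7.9575
  [7.75→8.75]: (4.10+3.01)/2 × 1 = 3.555
  [8.75→10.25]: (3.01+1.89)/2 × 1.5 = 3.675
  [10.25→11.75]: (1.89+1.19)/2 × 1.5 = 2.31
  Sum = 83.24625 mg/L·hr
oral capsule tail: 1.19/0.309 = 3.851; AUC_ev,0→∞ = 83.24625 + 3.851 = 87.09725 mg/L·hr
F = (AUC_ev/D_ev)/(AUC_iv/D_iv) = (87.09725/12.5)/(376.0125/5) = 6.96778/75.2025 = 0.0927

F = 0.093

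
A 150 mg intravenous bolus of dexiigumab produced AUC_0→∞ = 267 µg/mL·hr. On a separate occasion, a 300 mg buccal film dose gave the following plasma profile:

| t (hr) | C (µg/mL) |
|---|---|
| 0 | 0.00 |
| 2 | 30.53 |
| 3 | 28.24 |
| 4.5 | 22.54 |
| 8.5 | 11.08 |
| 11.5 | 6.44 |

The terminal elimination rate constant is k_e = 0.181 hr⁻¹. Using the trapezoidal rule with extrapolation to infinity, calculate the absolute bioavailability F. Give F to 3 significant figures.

F = 0.425

Trapezoidal AUC_0→11.5 (buccal film):
  [0→2]: (0.00+30.53)/2 × 2 = 30.53
  [2→3]: (30.53+28.24)/2 × 1 = 29.385
  [3→4.5]: (28.24+22.54)/2 × 1.5 = 38.085
  [4.5→8.5]: (22.54+11.08)/2 × 4 = 67.24
  [8.5→11.5]: (11.08+6.44)/2 × 3 = 26.28
  Sum = 191.52 µg/mL·hr
Tail: C_last/k_e = 6.44/0.181 = 35.580
AUC_0→∞ (buccal film) = 191.52 + 35.580 = 227.1 µg/mL·hr
F = (AUC_ev/D_ev)/(AUC_iv/D_iv) = (227.1/300)/(267/150) = 0.757/1.78 = 0.4253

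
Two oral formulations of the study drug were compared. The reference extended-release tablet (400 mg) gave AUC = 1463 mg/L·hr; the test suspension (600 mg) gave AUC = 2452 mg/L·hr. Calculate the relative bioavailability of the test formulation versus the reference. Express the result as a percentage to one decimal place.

F_rel = (AUC_test/D_test) / (AUC_ref/D_ref)
      = (2452/600) / (1463/400)
      = 4.08667 / 3.6575 = 1.1173 = 111.73%

F_rel = 111.7%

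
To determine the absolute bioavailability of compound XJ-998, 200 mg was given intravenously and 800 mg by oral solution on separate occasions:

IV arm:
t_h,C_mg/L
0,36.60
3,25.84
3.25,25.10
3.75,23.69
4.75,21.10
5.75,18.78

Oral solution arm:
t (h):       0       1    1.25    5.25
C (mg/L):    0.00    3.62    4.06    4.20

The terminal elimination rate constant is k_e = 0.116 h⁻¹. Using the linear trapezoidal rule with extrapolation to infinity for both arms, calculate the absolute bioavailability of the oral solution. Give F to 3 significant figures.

Trapezoidal AUC_0→5.75 (IV):
  [0→3]: (36.60+25.84)/2 × 3 = 93.66
  [3→3.25]: (25.84+25.10)/2 × 0.25 = 6.3675
  [3.25→3.75]: (25.10+23.69)/2 × 0.5 = 12.1975
  [3.75→4.75]: (23.69+21.10)/2 × 1 = 22.395
  [4.75→5.75]: (21.10+18.78)/2 × 1 = 19.94
  Sum = 154.56 mg/L·h
IV tail: 18.78/0.116 = 161.897; AUC_iv,0→∞ = 154.56 + 161.897 = 316.457 mg/L·h
Trapezoidal AUC_0→5.25 (oral solution):
  [0→1]: (0.00+3.62)/2 × 1 = 1.81
  [1→1.25]: (3.62+4.06)/2 × 0.25 = 0.96
  [1.25→5.25]: (4.06+4.20)/2 × 4 = 16.52
  Sum = 19.29 mg/L·h
oral solution tail: 4.20/0.116 = 36.207; AUC_ev,0→∞ = 19.29 + 36.207 = 55.497 mg/L·h
F = (AUC_ev/D_ev)/(AUC_iv/D_iv) = (55.497/800)/(316.457/200) = 0.06937125/1.582285 = 0.0438

F = 0.0438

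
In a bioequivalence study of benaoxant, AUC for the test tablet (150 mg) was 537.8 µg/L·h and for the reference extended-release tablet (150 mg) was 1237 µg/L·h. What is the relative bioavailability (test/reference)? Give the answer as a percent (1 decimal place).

F_rel = (AUC_test/D_test) / (AUC_ref/D_ref)
      = (537.8/150) / (1237/150)
      = 3.58533 / 8.24667 = 0.4348 = 43.48%

F_rel = 43.5%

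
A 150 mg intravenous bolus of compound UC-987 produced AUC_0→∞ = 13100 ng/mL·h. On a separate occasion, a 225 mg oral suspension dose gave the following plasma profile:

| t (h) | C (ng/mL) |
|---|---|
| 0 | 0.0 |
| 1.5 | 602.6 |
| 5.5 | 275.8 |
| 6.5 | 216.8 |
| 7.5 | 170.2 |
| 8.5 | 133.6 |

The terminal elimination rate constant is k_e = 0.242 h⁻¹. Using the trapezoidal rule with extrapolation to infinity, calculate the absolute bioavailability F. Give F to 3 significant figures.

F = 0.171

Trapezoidal AUC_0→8.5 (oral suspension):
  [0→1.5]: (0.0+602.6)/2 × 1.5 = 451.95
  [1.5→5.5]: (602.6+275.8)/2 × 4 = 1756.8
  [5.5→6.5]: (275.8+216.8)/2 × 1 = 246.3
  [6.5→7.5]: (216.8+170.2)/2 × 1 = 193.5
  [7.5→8.5]: (170.2+133.6)/2 × 1 = 151.9
  Sum = 2800.45 ng/mL·h
Tail: C_last/k_e = 133.6/0.242 = 552.066
AUC_0→∞ (oral suspension) = 2800.45 + 552.066 = 3352.516 ng/mL·h
F = (AUC_ev/D_ev)/(AUC_iv/D_iv) = (3352.516/225)/(13100/150) = 14.9001/87.3333 = 0.1706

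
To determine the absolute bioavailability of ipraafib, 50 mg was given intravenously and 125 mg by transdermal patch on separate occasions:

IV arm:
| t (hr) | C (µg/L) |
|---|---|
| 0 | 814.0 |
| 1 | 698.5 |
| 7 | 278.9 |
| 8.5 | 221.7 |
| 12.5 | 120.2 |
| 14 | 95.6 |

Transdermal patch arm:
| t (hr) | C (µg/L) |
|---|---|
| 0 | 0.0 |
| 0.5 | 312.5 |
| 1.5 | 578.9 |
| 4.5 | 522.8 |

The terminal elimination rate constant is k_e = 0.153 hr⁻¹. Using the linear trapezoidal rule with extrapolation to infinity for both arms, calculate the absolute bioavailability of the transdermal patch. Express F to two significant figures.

F = 0.40

Trapezoidal AUC_0→14 (IV):
  [0→1]: (814.0+698.5)/2 × 1 = 756.25
  [1→7]: (698.5+278.9)/2 × 6 = 2932.2
  [7→8.5]: (278.9+221.7)/2 × 1.5 = 375.45
  [8.5→12.5]: (221.7+120.2)/2 × 4 = 683.8
  [12.5→14]: (120.2+95.6)/2 × 1.5 = 161.85
  Sum = 4909.55 µg/L·hr
IV tail: 95.6/0.153 = 624.837; AUC_iv,0→∞ = 4909.55 + 624.837 = 5534.387 µg/L·hr
Trapezoidal AUC_0→4.5 (transdermal patch):
  [0→0.5]: (0.0+312.5)/2 × 0.5 = 78.125
  [0.5→1.5]: (312.5+578.9)/2 × 1 = 445.7
  [1.5→4.5]: (578.9+522.8)/2 × 3 = 1652.55
  Sum = 2176.375 µg/L·hr
transdermal patch tail: 522.8/0.153 = 3416.993; AUC_ev,0→∞ = 2176.375 + 3416.993 = 5593.368 µg/L·hr
F = (AUC_ev/D_ev)/(AUC_iv/D_iv) = (5593.368/125)/(5534.387/50) = 44.746944/110.68774 = 0.4043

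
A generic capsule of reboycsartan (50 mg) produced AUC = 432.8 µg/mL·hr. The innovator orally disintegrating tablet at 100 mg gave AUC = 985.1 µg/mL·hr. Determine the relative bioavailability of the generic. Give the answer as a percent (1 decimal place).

F_rel = (AUC_test/D_test) / (AUC_ref/D_ref)
      = (432.8/50) / (985.1/100)
      = 8.656 / 9.851 = 0.8787 = 87.87%

F_rel = 87.9%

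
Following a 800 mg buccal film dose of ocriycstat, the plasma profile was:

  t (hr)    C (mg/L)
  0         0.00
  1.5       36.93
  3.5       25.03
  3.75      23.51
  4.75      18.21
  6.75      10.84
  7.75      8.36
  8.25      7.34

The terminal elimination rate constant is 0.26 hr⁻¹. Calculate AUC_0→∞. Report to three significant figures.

AUC = 187 mg/L·hr

Trapezoidal AUC_0→8.25:
  [0→1.5]: (0.00+36.93)/2 × 1.5 = 27.6975
  [1.5→3.5]: (36.93+25.03)/2 × 2 = 61.96
  [3.5→3.75]: (25.03+23.51)/2 × 0.25 = 6.0675
  [3.75→4.75]: (23.51+18.21)/2 × 1 = 20.86
  [4.75→6.75]: (18.21+10.84)/2 × 2 = 29.05
  [6.75→7.75]: (10.84+8.36)/2 × 1 = 9.6
  [7.75→8.25]: (8.36+7.34)/2 × 0.5 = 3.925
  Sum = 159.16 mg/L·hr
Extrapolated tail: C_last / k_e = 7.34 / 0.26 = 28.231
AUC_0→∞ = 159.16 + 28.231 = 187.391 mg/L·hr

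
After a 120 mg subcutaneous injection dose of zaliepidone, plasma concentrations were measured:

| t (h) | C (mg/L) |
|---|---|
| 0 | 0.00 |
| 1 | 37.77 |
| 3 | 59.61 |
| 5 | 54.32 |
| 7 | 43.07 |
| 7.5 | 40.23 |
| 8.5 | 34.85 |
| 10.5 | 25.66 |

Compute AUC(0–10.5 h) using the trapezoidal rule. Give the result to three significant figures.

Trapezoidal AUC_0→10.5:
  [0→1]: (0.00+37.77)/2 × 1 = 18.885
  [1→3]: (37.77+59.61)/2 × 2 = 97.38
  [3→5]: (59.61+54.32)/2 × 2 = 113.93
  [5→7]: (54.32+43.07)/2 × 2 = 97.39
  [7→7.5]: (43.07+40.23)/2 × 0.5 = 20.825
  [7.5→8.5]: (40.23+34.85)/2 × 1 = 37.54
  [8.5→10.5]: (34.85+25.66)/2 × 2 = 60.51
  Sum = 446.46 mg/L·h

AUC = 446 mg/L·h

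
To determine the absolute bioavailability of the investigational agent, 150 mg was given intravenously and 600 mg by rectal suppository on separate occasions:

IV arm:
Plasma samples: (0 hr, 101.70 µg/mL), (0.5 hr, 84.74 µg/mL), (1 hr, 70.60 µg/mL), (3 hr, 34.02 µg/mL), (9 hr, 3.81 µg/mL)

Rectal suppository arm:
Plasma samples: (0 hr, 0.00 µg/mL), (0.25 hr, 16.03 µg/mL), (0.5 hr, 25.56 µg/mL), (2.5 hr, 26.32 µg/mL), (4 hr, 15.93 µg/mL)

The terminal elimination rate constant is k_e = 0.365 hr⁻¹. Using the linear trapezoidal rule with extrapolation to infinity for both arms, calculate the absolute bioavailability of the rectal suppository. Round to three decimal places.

Trapezoidal AUC_0→9 (IV):
  [0→0.5]: (101.70+84.74)/2 × 0.5 = 46.61
  [0.5→1]: (84.74+70.60)/2 × 0.5 = 38.835
  [1→3]: (70.60+34.02)/2 × 2 = 104.62
  [3→9]: (34.02+3.81)/2 × 6 = 113.49
  Sum = 303.555 µg/mL·hr
IV tail: 3.81/0.365 = 10.438; AUC_iv,0→∞ = 303.555 + 10.438 = 313.993 µg/mL·hr
Trapezoidal AUC_0→4 (rectal suppository):
  [0→0.25]: (0.00+16.03)/2 × 0.25 = 2.00375
  [0.25→0.5]: (16.03+25.56)/2 × 0.25 = 5.19875
  [0.5→2.5]: (25.56+26.32)/2 × 2 = 51.88
  [2.5→4]: (26.32+15.93)/2 × 1.5 = 31.6875
  Sum = 90.77 µg/mL·hr
rectal suppository tail: 15.93/0.365 = 43.644; AUC_ev,0→∞ = 90.77 + 43.644 = 134.414 µg/mL·hr
F = (AUC_ev/D_ev)/(AUC_iv/D_iv) = (134.414/600)/(313.993/150) = 0.224023/2.09329 = 0.1070

F = 0.107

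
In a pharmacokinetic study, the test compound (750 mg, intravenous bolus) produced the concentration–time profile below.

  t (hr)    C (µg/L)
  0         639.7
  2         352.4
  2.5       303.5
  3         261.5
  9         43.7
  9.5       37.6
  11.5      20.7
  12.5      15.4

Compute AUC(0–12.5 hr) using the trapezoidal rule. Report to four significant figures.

Trapezoidal AUC_0→12.5:
  [0→2]: (639.7+352.4)/2 × 2 = 992.1
  [2→2.5]: (352.4+303.5)/2 × 0.5 = 163.975
  [2.5→3]: (303.5+261.5)/2 × 0.5 = 141.25
  [3→9]: (261.5+43.7)/2 × 6 = 915.6
  [9→9.5]: (43.7+37.6)/2 × 0.5 = 20.325
  [9.5→11.5]: (37.6+20.7)/2 × 2 = 58.3
  [11.5→12.5]: (20.7+15.4)/2 × 1 = 18.05
  Sum = 2309.6 µg/L·hr

AUC = 2310 µg/L·hr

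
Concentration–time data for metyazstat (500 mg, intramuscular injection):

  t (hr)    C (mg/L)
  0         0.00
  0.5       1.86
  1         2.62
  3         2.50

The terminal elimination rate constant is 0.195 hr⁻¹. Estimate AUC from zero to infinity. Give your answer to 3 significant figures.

Trapezoidal AUC_0→3:
  [0→0.5]: (0.00+1.86)/2 × 0.5 = 0.465
  [0.5→1]: (1.86+2.62)/2 × 0.5 = 1.12
  [1→3]: (2.62+2.50)/2 × 2 = 5.12
  Sum = 6.705 mg/L·hr
Extrapolated tail: C_last / k_e = 2.50 / 0.195 = 12.821
AUC_0→∞ = 6.705 + 12.821 = 19.526 mg/L·hr

AUC = 19.5 mg/L·hr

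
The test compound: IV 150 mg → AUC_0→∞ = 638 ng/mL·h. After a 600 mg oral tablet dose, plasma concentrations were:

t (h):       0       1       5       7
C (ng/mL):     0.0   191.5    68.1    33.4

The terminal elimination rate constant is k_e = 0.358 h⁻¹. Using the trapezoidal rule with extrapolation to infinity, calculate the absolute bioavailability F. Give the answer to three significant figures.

F = 0.317

Trapezoidal AUC_0→7 (oral tablet):
  [0→1]: (0.0+191.5)/2 × 1 = 95.75
  [1→5]: (191.5+68.1)/2 × 4 = 519.2
  [5→7]: (68.1+33.4)/2 × 2 = 101.5
  Sum = 716.45 ng/mL·h
Tail: C_last/k_e = 33.4/0.358 = 93.296
AUC_0→∞ (oral tablet) = 716.45 + 93.296 = 809.746 ng/mL·h
F = (AUC_ev/D_ev)/(AUC_iv/D_iv) = (809.746/600)/(638/150) = 1.34958/4.25333 = 0.3173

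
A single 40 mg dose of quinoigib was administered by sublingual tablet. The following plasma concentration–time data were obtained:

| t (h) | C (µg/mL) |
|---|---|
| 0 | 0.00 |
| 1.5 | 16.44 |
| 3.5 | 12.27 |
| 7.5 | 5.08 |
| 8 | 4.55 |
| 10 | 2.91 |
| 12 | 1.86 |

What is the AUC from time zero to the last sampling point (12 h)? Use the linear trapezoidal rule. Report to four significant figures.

Trapezoidal AUC_0→12:
  [0→1.5]: (0.00+16.44)/2 × 1.5 = 12.33
  [1.5→3.5]: (16.44+12.27)/2 × 2 = 28.71
  [3.5→7.5]: (12.27+5.08)/2 × 4 = 34.7
  [7.5→8]: (5.08+4.55)/2 × 0.5 = 2.4075
  [8→10]: (4.55+2.91)/2 × 2 = 7.46
  [10→12]: (2.91+1.86)/2 × 2 = 4.77
  Sum = 90.3775 µg/mL·h

AUC = 90.38 µg/mL·h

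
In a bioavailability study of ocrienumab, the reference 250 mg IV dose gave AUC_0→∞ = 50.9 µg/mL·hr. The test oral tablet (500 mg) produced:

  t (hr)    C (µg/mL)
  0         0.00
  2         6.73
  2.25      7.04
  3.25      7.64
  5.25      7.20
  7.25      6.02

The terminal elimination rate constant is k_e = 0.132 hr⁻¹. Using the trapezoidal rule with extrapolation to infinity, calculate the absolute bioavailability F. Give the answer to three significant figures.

Trapezoidal AUC_0→7.25 (oral tablet):
  [0→2]: (0.00+6.73)/2 × 2 = 6.73
  [2→2.25]: (6.73+7.04)/2 × 0.25 = 1.72125
  [2.25→3.25]: (7.04+7.64)/2 × 1 = 7.34
  [3.25→5.25]: (7.64+7.20)/2 × 2 = 14.84
  [5.25→7.25]: (7.20+6.02)/2 × 2 = 13.22
  Sum = 43.85125 µg/mL·hr
Tail: C_last/k_e = 6.02/0.132 = 45.606
AUC_0→∞ (oral tablet) = 43.85125 + 45.606 = 89.45725 µg/mL·hr
F = (AUC_ev/D_ev)/(AUC_iv/D_iv) = (89.45725/500)/(50.9/250) = 0.1789145/0.2036 = 0.8788

F = 0.879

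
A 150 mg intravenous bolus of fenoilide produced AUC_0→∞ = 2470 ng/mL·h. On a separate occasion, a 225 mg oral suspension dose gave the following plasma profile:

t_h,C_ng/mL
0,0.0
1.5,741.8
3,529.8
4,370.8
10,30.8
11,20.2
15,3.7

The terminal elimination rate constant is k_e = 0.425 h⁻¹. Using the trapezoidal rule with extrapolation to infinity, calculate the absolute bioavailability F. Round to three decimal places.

F = 0.876

Trapezoidal AUC_0→15 (oral suspension):
  [0→1.5]: (0.0+741.8)/2 × 1.5 = 556.35
  [1.5→3]: (741.8+529.8)/2 × 1.5 = 953.7
  [3→4]: (529.8+370.8)/2 × 1 = 450.3
  [4→10]: (370.8+30.8)/2 × 6 = 1204.8
  [10→11]: (30.8+20.2)/2 × 1 = 25.5
  [11→15]: (20.2+3.7)/2 × 4 = 47.8
  Sum = 3238.45 ng/mL·h
Tail: C_last/k_e = 3.7/0.425 = 8.706
AUC_0→∞ (oral suspension) = 3238.45 + 8.706 = 3247.156 ng/mL·h
F = (AUC_ev/D_ev)/(AUC_iv/D_iv) = (3247.156/225)/(2470/150) = 14.4318/16.4667 = 0.8764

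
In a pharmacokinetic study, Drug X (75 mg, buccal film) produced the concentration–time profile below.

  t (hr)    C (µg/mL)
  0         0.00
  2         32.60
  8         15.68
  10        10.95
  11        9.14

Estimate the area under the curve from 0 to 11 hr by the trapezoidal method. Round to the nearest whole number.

AUC = 214 µg/mL·hr

Trapezoidal AUC_0→11:
  [0→2]: (0.00+32.60)/2 × 2 = 32.6
  [2→8]: (32.60+15.68)/2 × 6 = 144.84
  [8→10]: (15.68+10.95)/2 × 2 = 26.63
  [10→11]: (10.95+9.14)/2 × 1 = 10.045
  Sum = 214.115 µg/mL·hr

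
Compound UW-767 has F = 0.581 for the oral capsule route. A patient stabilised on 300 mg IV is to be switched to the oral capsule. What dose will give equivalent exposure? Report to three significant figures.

D_oral = 516 mg

For equal systemic exposure: F × D_ev = D_iv
D_ev = D_iv / F = 300 / 0.581 = 516.351 mg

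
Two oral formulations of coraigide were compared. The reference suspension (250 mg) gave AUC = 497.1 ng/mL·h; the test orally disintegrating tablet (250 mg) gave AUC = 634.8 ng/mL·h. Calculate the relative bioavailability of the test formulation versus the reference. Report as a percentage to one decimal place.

F_rel = 127.7%

F_rel = (AUC_test/D_test) / (AUC_ref/D_ref)
      = (634.8/250) / (497.1/250)
      = 2.5392 / 1.9884 = 1.2770 = 127.70%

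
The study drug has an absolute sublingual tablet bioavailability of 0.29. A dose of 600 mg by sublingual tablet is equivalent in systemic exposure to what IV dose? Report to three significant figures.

Systemic exposure from an extravascular dose = F × D_ev, so the equivalent IV dose is F × D_ev.
D_iv = F × D_ev = 0.29 × 600 = 174 mg

D_iv = 174 mg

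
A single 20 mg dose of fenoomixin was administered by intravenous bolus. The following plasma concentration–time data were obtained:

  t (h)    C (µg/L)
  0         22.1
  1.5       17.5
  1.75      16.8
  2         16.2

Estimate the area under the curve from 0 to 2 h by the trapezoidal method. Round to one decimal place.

AUC = 38.1 µg/L·h

Trapezoidal AUC_0→2:
  [0→1.5]: (22.1+17.5)/2 × 1.5 = 29.7
  [1.5→1.75]: (17.5+16.8)/2 × 0.25 = 4.2875
  [1.75→2]: (16.8+16.2)/2 × 0.25 = 4.125
  Sum = 38.1125 µg/L·h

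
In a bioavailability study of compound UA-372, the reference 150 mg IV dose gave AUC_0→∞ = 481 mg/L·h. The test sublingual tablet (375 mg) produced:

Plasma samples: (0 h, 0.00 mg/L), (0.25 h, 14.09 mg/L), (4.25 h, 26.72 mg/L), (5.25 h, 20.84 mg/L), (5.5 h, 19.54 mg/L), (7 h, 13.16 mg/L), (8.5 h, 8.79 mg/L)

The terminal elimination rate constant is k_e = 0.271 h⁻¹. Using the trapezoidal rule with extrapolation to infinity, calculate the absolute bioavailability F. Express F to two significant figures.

F = 0.15

Trapezoidal AUC_0→8.5 (sublingual tablet):
  [0→0.25]: (0.00+14.09)/2 × 0.25 = 1.76125
  [0.25→4.25]: (14.09+26.72)/2 × 4 = 81.62
  [4.25→5.25]: (26.72+20.84)/2 × 1 = 23.78
  [5.25→5.5]: (20.84+19.54)/2 × 0.25 = 5.0475
  [5.5→7]: (19.54+13.16)/2 × 1.5 = 24.525
  [7→8.5]: (13.16+8.79)/2 × 1.5 = 16.4625
  Sum = 153.19625 mg/L·h
Tail: C_last/k_e = 8.79/0.271 = 32.435
AUC_0→∞ (sublingual tablet) = 153.19625 + 32.435 = 185.63125 mg/L·h
F = (AUC_ev/D_ev)/(AUC_iv/D_iv) = (185.63125/375)/(481/150) = 0.495017/3.20667 = 0.1544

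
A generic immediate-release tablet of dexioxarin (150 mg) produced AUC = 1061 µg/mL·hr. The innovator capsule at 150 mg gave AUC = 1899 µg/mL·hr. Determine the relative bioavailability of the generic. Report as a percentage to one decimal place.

F_rel = 55.9%

F_rel = (AUC_test/D_test) / (AUC_ref/D_ref)
      = (1061/150) / (1899/150)
      = 7.07333 / 12.66 = 0.5587 = 55.87%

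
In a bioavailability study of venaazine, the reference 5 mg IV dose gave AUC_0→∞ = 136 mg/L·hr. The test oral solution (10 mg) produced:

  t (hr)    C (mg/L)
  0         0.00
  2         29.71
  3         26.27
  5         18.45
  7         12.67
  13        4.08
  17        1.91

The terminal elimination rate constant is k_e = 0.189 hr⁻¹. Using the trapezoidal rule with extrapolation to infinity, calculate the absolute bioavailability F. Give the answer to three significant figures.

Trapezoidal AUC_0→17 (oral solution):
  [0→2]: (0.00+29.71)/2 × 2 = 29.71
  [2→3]: (29.71+26.27)/2 × 1 = 27.99
  [3→5]: (26.27+18.45)/2 × 2 = 44.72
  [5→7]: (18.45+12.67)/2 × 2 = 31.12
  [7→13]: (12.67+4.08)/2 × 6 = 50.25
  [13→17]: (4.08+1.91)/2 × 4 = 11.98
  Sum = 195.77 mg/L·hr
Tail: C_last/k_e = 1.91/0.189 = 10.106
AUC_0→∞ (oral solution) = 195.77 + 10.106 = 205.876 mg/L·hr
F = (AUC_ev/D_ev)/(AUC_iv/D_iv) = (205.876/10)/(136/5) = 20.5876/27.2 = 0.7569

F = 0.757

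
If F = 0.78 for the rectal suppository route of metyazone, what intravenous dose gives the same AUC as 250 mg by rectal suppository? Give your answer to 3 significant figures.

Systemic exposure from an extravascular dose = F × D_ev, so the equivalent IV dose is F × D_ev.
D_iv = F × D_ev = 0.78 × 250 = 195 mg

D_iv = 195 mg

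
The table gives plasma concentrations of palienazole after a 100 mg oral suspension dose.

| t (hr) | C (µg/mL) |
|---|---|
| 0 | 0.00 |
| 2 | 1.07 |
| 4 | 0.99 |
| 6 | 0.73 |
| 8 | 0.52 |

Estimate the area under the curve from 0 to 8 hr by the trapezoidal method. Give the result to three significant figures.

Trapezoidal AUC_0→8:
  [0→2]: (0.00+1.07)/2 × 2 = 1.07
  [2→4]: (1.07+0.99)/2 × 2 = 2.06
  [4→6]: (0.99+0.73)/2 × 2 = 1.72
  [6→8]: (0.73+0.52)/2 × 2 = 1.25
  Sum = 6.1 µg/mL·hr

AUC = 6.10 µg/mL·hr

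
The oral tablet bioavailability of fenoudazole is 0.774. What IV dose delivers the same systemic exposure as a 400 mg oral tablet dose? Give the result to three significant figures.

D_iv = 310 mg

Systemic exposure from an extravascular dose = F × D_ev, so the equivalent IV dose is F × D_ev.
D_iv = F × D_ev = 0.774 × 400 = 309.6 mg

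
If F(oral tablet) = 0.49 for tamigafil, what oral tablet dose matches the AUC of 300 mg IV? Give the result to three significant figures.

D_oral = 612 mg

For equal systemic exposure: F × D_ev = D_iv
D_ev = D_iv / F = 300 / 0.49 = 612.245 mg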